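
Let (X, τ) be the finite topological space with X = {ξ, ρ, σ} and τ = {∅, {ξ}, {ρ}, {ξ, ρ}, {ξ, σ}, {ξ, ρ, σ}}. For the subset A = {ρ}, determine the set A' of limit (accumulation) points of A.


A' = ∅

For each x ∈ X, list the open sets U ∈ τ with x ∈ U, then check whether U ∩ (A ∖ {x}) ≠ ∅ for every such U.
  x = ξ: open {ξ} ∋ x has {ξ} ∩ (A ∖ {ξ}) = ∅, so x is NOT a limit point.
  x = ρ: open {ρ} ∋ x has {ρ} ∩ (A ∖ {ρ}) = ∅, so x is NOT a limit point.
  x = σ: open {ξ, σ} ∋ x has {ξ, σ} ∩ (A ∖ {σ}) = ∅, so x is NOT a limit point.
Collecting: A' = ∅.


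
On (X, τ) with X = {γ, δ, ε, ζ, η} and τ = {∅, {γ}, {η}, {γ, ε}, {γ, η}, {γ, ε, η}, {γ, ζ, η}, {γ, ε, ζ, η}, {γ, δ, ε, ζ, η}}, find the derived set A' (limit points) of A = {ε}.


A' = {δ}

For each x ∈ X, list the open sets U ∈ τ with x ∈ U, then check whether U ∩ (A ∖ {x}) ≠ ∅ for every such U.
  x = γ: open {γ} ∋ x has {γ} ∩ (A ∖ {γ}) = ∅, so x is NOT a limit point.
  x = δ: opens ∋ x are {γ, δ, ε, ζ, η}; each meets A ∖ {δ}, so x IS a limit point.
  x = ε: open {γ, ε} ∋ x has {γ, ε} ∩ (A ∖ {ε}) = ∅, so x is NOT a limit point.
  x = ζ: open {γ, ζ, η} ∋ x has {γ, ζ, η} ∩ (A ∖ {ζ}) = ∅, so x is NOT a limit point.
  x = η: open {η} ∋ x has {η} ∩ (A ∖ {η}) = ∅, so x is NOT a limit point.
Collecting: A' = {δ}.


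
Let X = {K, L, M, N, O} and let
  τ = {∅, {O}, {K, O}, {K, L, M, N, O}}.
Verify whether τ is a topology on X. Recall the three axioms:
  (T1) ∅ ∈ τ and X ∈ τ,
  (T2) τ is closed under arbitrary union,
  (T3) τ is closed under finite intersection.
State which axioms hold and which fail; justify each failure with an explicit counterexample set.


τ IS a topology on X.

Axiom (T1): ∅ ∈ τ? Yes; X ∈ τ? Yes.
Axiom (T2/T3): check pairwise unions and intersections of members of τ.
All pairwise intersections and unions checked — each lies in τ. Therefore τ satisfies (T1), (T2), (T3): it IS a topology on X.


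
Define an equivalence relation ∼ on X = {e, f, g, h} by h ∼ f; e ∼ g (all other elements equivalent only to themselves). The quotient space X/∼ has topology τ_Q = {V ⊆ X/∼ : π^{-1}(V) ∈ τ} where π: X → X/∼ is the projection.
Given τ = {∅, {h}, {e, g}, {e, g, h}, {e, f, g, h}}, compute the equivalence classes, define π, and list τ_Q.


X/∼ = {[e=g], [f=h]}; |τ_Q| = 3.

Equivalence classes: [e=g], [f=h].
Quotient map π: X → X/∼ sends e ↦ [e=g], f ↦ [f=h], g ↦ [e=g], h ↦ [f=h].
For each subset V ⊆ X/∼, compute π^{-1}(V) ⊆ X and check whether π^{-1}(V) ∈ τ. V is open in τ_Q iff π^{-1}(V) ∈ τ.
  V = {}: π^{-1}(V) = ∅ ∈ τ ✓.
  V = {[e=g]}: π^{-1}(V) = {e, g} ∈ τ ✓.
  V = {[f=h]}: π^{-1}(V) = {f, h} ∉ τ ✗.
  V = {[e=g], [f=h]}: π^{-1}(V) = {e, f, g, h} ∈ τ ✓.
Open sets in the quotient: τ_Q = {{}, {[e=g]}, {[e=g], [f=h]}} (3 elements).


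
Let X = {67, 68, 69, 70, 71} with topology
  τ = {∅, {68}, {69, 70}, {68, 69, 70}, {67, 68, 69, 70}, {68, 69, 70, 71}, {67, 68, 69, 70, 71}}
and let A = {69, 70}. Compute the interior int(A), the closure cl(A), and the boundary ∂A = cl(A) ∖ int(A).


int(A) = {69, 70}, cl(A) = {67, 69, 70, 71}, ∂A = {67, 71}.

Closed sets in (X, τ) are complements of opens:
  closed(X, τ) = {∅, {67}, {71}, {67, 71}, {67, 68, 71}, {67, 69, 70, 71}, {67, 68, 69, 70, 71}}.
int(A) = ⋃ {U ∈ τ : U ⊆ A}. Opens contained in A: ∅, {69, 70}.
Taking the union of these: int(A) = {69, 70}.
cl(A) = ⋂ {C closed : A ⊆ C}. Closed sets containing A: {67, 69, 70, 71}, {67, 68, 69, 70, 71}.
Intersecting these: cl(A) = {67, 69, 70, 71}.
∂A = cl(A) ∖ int(A) = {67, 69, 70, 71} ∖ {69, 70} = {67, 71}.


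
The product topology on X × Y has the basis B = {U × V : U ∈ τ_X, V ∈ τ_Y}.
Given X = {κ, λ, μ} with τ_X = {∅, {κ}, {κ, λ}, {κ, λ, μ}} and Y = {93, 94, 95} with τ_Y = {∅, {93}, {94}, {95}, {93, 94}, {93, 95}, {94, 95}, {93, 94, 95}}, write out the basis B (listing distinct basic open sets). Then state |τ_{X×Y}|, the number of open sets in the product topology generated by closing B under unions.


Basis B = {∅ × ∅, {κ} × {93}, {κ} × {94}, {κ} × {95}, {κ} × {93, 94}, {κ} × {93, 95}, {κ, λ} × {93}, {κ} × {94, 95}, {κ, λ} × {94}, {κ, λ} × {95}, {κ} × {93, 94, 95}, {κ, λ, μ} × {93}, {κ, λ, μ} × {94}, {κ, λ, μ} × {95}, {κ, λ} × {93, 94}, {κ, λ} × {93, 95}, {κ, λ} × {94, 95}, {κ, λ} × {93, 94, 95}, {κ, λ, μ} × {93, 94}, {κ, λ, μ} × {93, 95}, {κ, λ, μ} × {94, 95}, {κ, λ, μ} × {93, 94, 95}}; |τ_{X×Y}| = 64.

Enumerate products U × V with U ∈ τ_X, V ∈ τ_Y (deduplicated):
  ∅ × ∅ = {} (∅)
  {κ} × {93} = {(κ,93)}
  {κ} × {94} = {(κ,94)}
  {κ} × {95} = {(κ,95)}
  {κ} × {93, 94} = {(κ,93), (κ,94)}
  {κ} × {93, 95} = {(κ,93), (κ,95)}
  {κ, λ} × {93} = {(κ,93), (λ,93)}
  {κ} × {94, 95} = {(κ,94), (κ,95)}
  {κ, λ} × {94} = {(κ,94), (λ,94)}
  {κ, λ} × {95} = {(κ,95), (λ,95)}
  {κ} × {93, 94, 95} = {(κ,93), (κ,94), (κ,95)}
  {κ, λ, μ} × {93} = {(κ,93), (λ,93), (μ,93)}
  {κ, λ, μ} × {94} = {(κ,94), (λ,94), (μ,94)}
  {κ, λ, μ} × {95} = {(κ,95), (λ,95), (μ,95)}
  {κ, λ} × {93, 94} = {(κ,93), (κ,94), (λ,93), (λ,94)}
  {κ, λ} × {93, 95} = {(κ,93), (κ,95), (λ,93), (λ,95)}
  {κ, λ} × {94, 95} = {(κ,94), (κ,95), (λ,94), (λ,95)}
  {κ, λ} × {93, 94, 95} = {(κ,93), (κ,94), (κ,95), (λ,93), (λ,94), (λ,95)}
  {κ, λ, μ} × {93, 94} = {(κ,93), (κ,94), (λ,93), (λ,94), (μ,93), (μ,94)}
  {κ, λ, μ} × {93, 95} = {(κ,93), (κ,95), (λ,93), (λ,95), (μ,93), (μ,95)}
  {κ, λ, μ} × {94, 95} = {(κ,94), (κ,95), (λ,94), (λ,95), (μ,94), (μ,95)}
  {κ, λ, μ} × {93, 94, 95} = {(κ,93), (κ,94), (κ,95), (λ,93), (λ,94), (λ,95), (μ,93), (μ,94), (μ,95)}
These 22 distinct sets form the basis B.
Close under arbitrary unions to get τ_{X×Y}; counting gives |τ_{X×Y}| = 64.


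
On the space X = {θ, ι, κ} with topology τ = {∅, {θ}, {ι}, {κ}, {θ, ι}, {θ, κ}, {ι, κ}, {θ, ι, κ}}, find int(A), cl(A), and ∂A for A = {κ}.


int(A) = {κ}, cl(A) = {κ}, ∂A = ∅.

Closed sets in (X, τ) are complements of opens:
  closed(X, τ) = {∅, {θ}, {ι}, {κ}, {θ, ι}, {θ, κ}, {ι, κ}, {θ, ι, κ}}.
int(A) = ⋃ {U ∈ τ : U ⊆ A}. Opens contained in A: ∅, {κ}.
Taking the union of these: int(A) = {κ}.
cl(A) = ⋂ {C closed : A ⊆ C}. Closed sets containing A: {κ}, {θ, κ}, {ι, κ}, {θ, ι, κ}.
Intersecting these: cl(A) = {κ}.
∂A = cl(A) ∖ int(A) = {κ} ∖ {κ} = ∅.


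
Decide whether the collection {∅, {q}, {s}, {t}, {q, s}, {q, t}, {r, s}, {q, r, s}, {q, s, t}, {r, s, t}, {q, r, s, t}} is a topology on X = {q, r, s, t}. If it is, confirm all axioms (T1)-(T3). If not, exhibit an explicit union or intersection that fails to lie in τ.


τ is NOT a topology on X.

Axiom (T1): ∅ ∈ τ? Yes; X ∈ τ? Yes.
Axiom (T2/T3): check pairwise unions and intersections of members of τ.
Counterexample for (T2): {s} ∪ {t} = {s, t} ∉ τ. Therefore τ is NOT a topology.


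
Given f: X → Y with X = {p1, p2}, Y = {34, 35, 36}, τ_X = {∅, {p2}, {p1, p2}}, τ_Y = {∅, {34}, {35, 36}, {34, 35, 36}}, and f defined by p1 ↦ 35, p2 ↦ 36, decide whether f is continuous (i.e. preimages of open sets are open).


f IS continuous.

Compute f^{-1}(U) for each U ∈ τ_Y:
  U = ∅: f^{-1}(U) = ∅ ∈ τ_X ✓.
  U = {34}: f^{-1}(U) = ∅ ∈ τ_X ✓.
  U = {35, 36}: f^{-1}(U) = {p1, p2} ∈ τ_X ✓.
  U = {34, 35, 36}: f^{-1}(U) = {p1, p2} ∈ τ_X ✓.
Every preimage lies in τ_X, so f IS continuous.


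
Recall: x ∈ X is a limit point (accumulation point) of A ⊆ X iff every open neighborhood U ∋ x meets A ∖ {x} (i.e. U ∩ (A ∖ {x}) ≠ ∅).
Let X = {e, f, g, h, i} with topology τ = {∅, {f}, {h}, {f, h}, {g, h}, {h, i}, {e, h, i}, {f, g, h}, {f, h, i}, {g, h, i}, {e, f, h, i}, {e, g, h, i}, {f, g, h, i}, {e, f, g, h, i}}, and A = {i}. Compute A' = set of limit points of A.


A' = {e}

For each x ∈ X, list the open sets U ∈ τ with x ∈ U, then check whether U ∩ (A ∖ {x}) ≠ ∅ for every such U.
  x = e: opens ∋ x are {e, h, i}, {e, f, h, i}, {e, g, h, i}, {e, f, g, h, i}; each meets A ∖ {e}, so x IS a limit point.
  x = f: open {f} ∋ x has {f} ∩ (A ∖ {f}) = ∅, so x is NOT a limit point.
  x = g: open {g, h} ∋ x has {g, h} ∩ (A ∖ {g}) = ∅, so x is NOT a limit point.
  x = h: open {h} ∋ x has {h} ∩ (A ∖ {h}) = ∅, so x is NOT a limit point.
  x = i: open {h, i} ∋ x has {h, i} ∩ (A ∖ {i}) = ∅, so x is NOT a limit point.
Collecting: A' = {e}.


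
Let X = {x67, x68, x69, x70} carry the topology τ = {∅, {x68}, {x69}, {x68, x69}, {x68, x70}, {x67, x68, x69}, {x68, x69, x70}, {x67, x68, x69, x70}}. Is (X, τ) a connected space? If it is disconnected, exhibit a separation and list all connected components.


(X, τ) is connected.

Find clopen sets (U ∈ τ with X ∖ U ∈ τ):
  U = ∅, X ∖ U = {x67, x68, x69, x70} — both open, so U is clopen.
  U = {x67, x68, x69, x70}, X ∖ U = ∅ — both open, so U is clopen.
Only trivial clopens (∅ and X) exist, so (X, τ) is connected.
Compute connected components by grouping points that agree on all clopens:
  component: {x67, x68, x69, x70}


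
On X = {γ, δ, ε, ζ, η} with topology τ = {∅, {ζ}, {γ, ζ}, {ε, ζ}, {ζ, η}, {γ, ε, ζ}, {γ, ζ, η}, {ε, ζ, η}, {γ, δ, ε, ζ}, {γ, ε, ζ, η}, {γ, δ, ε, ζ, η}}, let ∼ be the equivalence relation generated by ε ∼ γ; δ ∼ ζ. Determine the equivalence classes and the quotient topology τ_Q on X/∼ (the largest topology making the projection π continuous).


X/∼ = {[γ=ε], [δ=ζ], [η]}; |τ_Q| = 3.

Equivalence classes: [γ=ε], [δ=ζ], [η].
Quotient map π: X → X/∼ sends γ ↦ [γ=ε], δ ↦ [δ=ζ], ε ↦ [γ=ε], ζ ↦ [δ=ζ], η ↦ [η].
For each subset V ⊆ X/∼, compute π^{-1}(V) ⊆ X and check whether π^{-1}(V) ∈ τ. V is open in τ_Q iff π^{-1}(V) ∈ τ.
  V = {}: π^{-1}(V) = ∅ ∈ τ ✓.
  V = {[γ=ε]}: π^{-1}(V) = {γ, ε} ∉ τ ✗.
  V = {[δ=ζ]}: π^{-1}(V) = {δ, ζ} ∉ τ ✗.
  V = {[γ=ε], [δ=ζ]}: π^{-1}(V) = {γ, δ, ε, ζ} ∈ τ ✓.
  V = {[η]}: π^{-1}(V) = {η} ∉ τ ✗.
  V = {[γ=ε], [η]}: π^{-1}(V) = {γ, ε, η} ∉ τ ✗.
  V = {[δ=ζ], [η]}: π^{-1}(V) = {δ, ζ, η} ∉ τ ✗.
  V = {[γ=ε], [δ=ζ], [η]}: π^{-1}(V) = {γ, δ, ε, ζ, η} ∈ τ ✓.
Open sets in the quotient: τ_Q = {{}, {[γ=ε], [δ=ζ]}, {[γ=ε], [δ=ζ], [η]}} (3 elements).


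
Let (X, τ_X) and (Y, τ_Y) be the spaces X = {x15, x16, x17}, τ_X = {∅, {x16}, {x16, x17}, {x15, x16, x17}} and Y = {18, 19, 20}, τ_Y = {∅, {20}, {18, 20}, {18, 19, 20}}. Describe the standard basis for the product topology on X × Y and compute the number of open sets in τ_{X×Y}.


Basis B = {∅ × ∅, {x16} × {20}, {x16} × {18, 20}, {x16, x17} × {20}, {x15, x16, x17} × {20}, {x16} × {18, 19, 20}, {x16, x17} × {18, 20}, {x15, x16, x17} × {18, 20}, {x16, x17} × {18, 19, 20}, {x15, x16, x17} × {18, 19, 20}}; |τ_{X×Y}| = 20.

Enumerate products U × V with U ∈ τ_X, V ∈ τ_Y (deduplicated):
  ∅ × ∅ = {} (∅)
  {x16} × {20} = {(x16,20)}
  {x16} × {18, 20} = {(x16,18), (x16,20)}
  {x16, x17} × {20} = {(x16,20), (x17,20)}
  {x15, x16, x17} × {20} = {(x15,20), (x16,20), (x17,20)}
  {x16} × {18, 19, 20} = {(x16,18), (x16,19), (x16,20)}
  {x16, x17} × {18, 20} = {(x16,18), (x16,20), (x17,18), (x17,20)}
  {x15, x16, x17} × {18, 20} = {(x15,18), (x15,20), (x16,18), (x16,20), (x17,18), (x17,20)}
  {x16, x17} × {18, 19, 20} = {(x16,18), (x16,19), (x16,20), (x17,18), (x17,19), (x17,20)}
  {x15, x16, x17} × {18, 19, 20} = {(x15,18), (x15,19), (x15,20), (x16,18), (x16,19), (x16,20), (x17,18), (x17,19), (x17,20)}
These 10 distinct sets form the basis B.
Close under arbitrary unions to get τ_{X×Y}; counting gives |τ_{X×Y}| = 20.


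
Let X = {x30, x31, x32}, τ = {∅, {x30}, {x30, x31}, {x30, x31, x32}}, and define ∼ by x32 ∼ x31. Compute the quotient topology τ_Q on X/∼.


X/∼ = {[x30], [x31=x32]}; |τ_Q| = 3.

Equivalence classes: [x30], [x31=x32].
Quotient map π: X → X/∼ sends x30 ↦ [x30], x31 ↦ [x31=x32], x32 ↦ [x31=x32].
For each subset V ⊆ X/∼, compute π^{-1}(V) ⊆ X and check whether π^{-1}(V) ∈ τ. V is open in τ_Q iff π^{-1}(V) ∈ τ.
  V = {}: π^{-1}(V) = ∅ ∈ τ ✓.
  V = {[x30]}: π^{-1}(V) = {x30} ∈ τ ✓.
  V = {[x31=x32]}: π^{-1}(V) = {x31, x32} ∉ τ ✗.
  V = {[x30], [x31=x32]}: π^{-1}(V) = {x30, x31, x32} ∈ τ ✓.
Open sets in the quotient: τ_Q = {{}, {[x30]}, {[x30], [x31=x32]}} (3 elements).


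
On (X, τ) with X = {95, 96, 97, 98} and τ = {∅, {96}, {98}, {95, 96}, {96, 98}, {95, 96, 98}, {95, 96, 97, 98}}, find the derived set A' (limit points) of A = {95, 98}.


A' = {97}

For each x ∈ X, list the open sets U ∈ τ with x ∈ U, then check whether U ∩ (A ∖ {x}) ≠ ∅ for every such U.
  x = 95: open {95, 96} ∋ x has {95, 96} ∩ (A ∖ {95}) = ∅, so x is NOT a limit point.
  x = 96: open {96} ∋ x has {96} ∩ (A ∖ {96}) = ∅, so x is NOT a limit point.
  x = 97: opens ∋ x are {95, 96, 97, 98}; each meets A ∖ {97}, so x IS a limit point.
  x = 98: open {98} ∋ x has {98} ∩ (A ∖ {98}) = ∅, so x is NOT a limit point.
Collecting: A' = {97}.


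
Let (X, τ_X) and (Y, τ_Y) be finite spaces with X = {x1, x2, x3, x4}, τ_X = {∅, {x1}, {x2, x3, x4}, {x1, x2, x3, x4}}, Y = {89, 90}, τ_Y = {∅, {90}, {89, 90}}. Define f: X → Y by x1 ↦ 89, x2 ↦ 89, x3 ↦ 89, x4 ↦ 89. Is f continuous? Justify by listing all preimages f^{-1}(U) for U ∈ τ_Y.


f IS continuous.

Compute f^{-1}(U) for each U ∈ τ_Y:
  U = ∅: f^{-1}(U) = ∅ ∈ τ_X ✓.
  U = {90}: f^{-1}(U) = ∅ ∈ τ_X ✓.
  U = {89, 90}: f^{-1}(U) = {x1, x2, x3, x4} ∈ τ_X ✓.
Every preimage lies in τ_X, so f IS continuous.


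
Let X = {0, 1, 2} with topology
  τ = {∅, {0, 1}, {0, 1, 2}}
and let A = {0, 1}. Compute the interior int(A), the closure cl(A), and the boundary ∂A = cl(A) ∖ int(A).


int(A) = {0, 1}, cl(A) = {0, 1, 2}, ∂A = {2}.

Closed sets in (X, τ) are complements of opens:
  closed(X, τ) = {∅, {2}, {0, 1, 2}}.
int(A) = ⋃ {U ∈ τ : U ⊆ A}. Opens contained in A: ∅, {0, 1}.
Taking the union of these: int(A) = {0, 1}.
cl(A) = ⋂ {C closed : A ⊆ C}. Closed sets containing A: {0, 1, 2}.
Intersecting these: cl(A) = {0, 1, 2}.
∂A = cl(A) ∖ int(A) = {0, 1, 2} ∖ {0, 1} = {2}.


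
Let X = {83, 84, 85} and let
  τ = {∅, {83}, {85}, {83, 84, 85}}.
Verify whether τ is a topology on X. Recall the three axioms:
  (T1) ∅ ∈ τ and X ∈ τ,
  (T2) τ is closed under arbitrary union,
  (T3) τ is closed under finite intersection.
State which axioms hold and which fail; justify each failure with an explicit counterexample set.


τ is NOT a topology on X.

Axiom (T1): ∅ ∈ τ? Yes; X ∈ τ? Yes.
Axiom (T2/T3): check pairwise unions and intersections of members of τ.
Counterexample for (T2): {83} ∪ {85} = {83, 85} ∉ τ. Therefore τ is NOT a topology.


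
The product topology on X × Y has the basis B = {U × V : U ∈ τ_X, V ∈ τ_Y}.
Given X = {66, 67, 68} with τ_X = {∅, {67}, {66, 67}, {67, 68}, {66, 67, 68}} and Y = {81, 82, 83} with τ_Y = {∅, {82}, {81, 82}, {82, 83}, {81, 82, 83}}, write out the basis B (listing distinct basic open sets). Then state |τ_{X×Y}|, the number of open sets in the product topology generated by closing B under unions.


Basis B = {∅ × ∅, {67} × {82}, {66, 67} × {82}, {67} × {81, 82}, {67} × {82, 83}, {67, 68} × {82}, {66, 67, 68} × {82}, {67} × {81, 82, 83}, {66, 67} × {81, 82}, {66, 67} × {82, 83}, {67, 68} × {81, 82}, {67, 68} × {82, 83}, {66, 67} × {81, 82, 83}, {66, 67, 68} × {81, 82}, {66, 67, 68} × {82, 83}, {67, 68} × {81, 82, 83}, {66, 67, 68} × {81, 82, 83}}; |τ_{X×Y}| = 48.

Enumerate products U × V with U ∈ τ_X, V ∈ τ_Y (deduplicated):
  ∅ × ∅ = {} (∅)
  {67} × {82} = {(67,82)}
  {66, 67} × {82} = {(66,82), (67,82)}
  {67} × {81, 82} = {(67,81), (67,82)}
  {67} × {82, 83} = {(67,82), (67,83)}
  {67, 68} × {82} = {(67,82), (68,82)}
  {66, 67, 68} × {82} = {(66,82), (67,82), (68,82)}
  {67} × {81, 82, 83} = {(67,81), (67,82), (67,83)}
  {66, 67} × {81, 82} = {(66,81), (66,82), (67,81), (67,82)}
  {66, 67} × {82, 83} = {(66,82), (66,83), (67,82), (67,83)}
  {67, 68} × {81, 82} = {(67,81), (67,82), (68,81), (68,82)}
  {67, 68} × {82, 83} = {(67,82), (67,83), (68,82), (68,83)}
  {66, 67} × {81, 82, 83} = {(66,81), (66,82), (66,83), (67,81), (67,82), (67,83)}
  {66, 67, 68} × {81, 82} = {(66,81), (66,82), (67,81), (67,82), (68,81), (68,82)}
  {66, 67, 68} × {82, 83} = {(66,82), (66,83), (67,82), (67,83), (68,82), (68,83)}
  {67, 68} × {81, 82, 83} = {(67,81), (67,82), (67,83), (68,81), (68,82), (68,83)}
  {66, 67, 68} × {81, 82, 83} = {(66,81), (66,82), (66,83), (67,81), (67,82), (67,83), (68,81), (68,82), (68,83)}
These 17 distinct sets form the basis B.
Close under arbitrary unions to get τ_{X×Y}; counting gives |τ_{X×Y}| = 48.


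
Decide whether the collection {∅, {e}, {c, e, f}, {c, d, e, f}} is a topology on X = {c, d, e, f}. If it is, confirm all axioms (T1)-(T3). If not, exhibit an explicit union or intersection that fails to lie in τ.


τ IS a topology on X.

Axiom (T1): ∅ ∈ τ? Yes; X ∈ τ? Yes.
Axiom (T2/T3): check pairwise unions and intersections of members of τ.
All pairwise intersections and unions checked — each lies in τ. Therefore τ satisfies (T1), (T2), (T3): it IS a topology on X.


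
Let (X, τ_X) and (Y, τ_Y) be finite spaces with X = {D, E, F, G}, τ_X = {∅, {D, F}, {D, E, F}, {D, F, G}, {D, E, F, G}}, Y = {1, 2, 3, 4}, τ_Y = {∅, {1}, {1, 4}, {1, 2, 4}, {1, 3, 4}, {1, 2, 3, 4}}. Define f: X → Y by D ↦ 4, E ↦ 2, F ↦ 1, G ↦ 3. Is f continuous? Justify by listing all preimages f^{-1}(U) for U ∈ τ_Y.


f is NOT continuous.

Compute f^{-1}(U) for each U ∈ τ_Y:
  U = ∅: f^{-1}(U) = ∅ ∈ τ_X ✓.
  U = {1}: f^{-1}(U) = {F} ∉ τ_X ✗.
  U = {1, 4}: f^{-1}(U) = {D, F} ∈ τ_X ✓.
  U = {1, 2, 4}: f^{-1}(U) = {D, E, F} ∈ τ_X ✓.
  U = {1, 3, 4}: f^{-1}(U) = {D, F, G} ∈ τ_X ✓.
  U = {1, 2, 3, 4}: f^{-1}(U) = {D, E, F, G} ∈ τ_X ✓.
Found U = {1} with f^{-1}(U) = {F} not in τ_X. Therefore f is NOT continuous.


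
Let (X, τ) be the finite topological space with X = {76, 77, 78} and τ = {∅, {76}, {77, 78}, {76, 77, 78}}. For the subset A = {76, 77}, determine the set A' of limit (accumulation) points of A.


A' = {78}

For each x ∈ X, list the open sets U ∈ τ with x ∈ U, then check whether U ∩ (A ∖ {x}) ≠ ∅ for every such U.
  x = 76: open {76} ∋ x has {76} ∩ (A ∖ {76}) = ∅, so x is NOT a limit point.
  x = 77: open {77, 78} ∋ x has {77, 78} ∩ (A ∖ {77}) = ∅, so x is NOT a limit point.
  x = 78: opens ∋ x are {77, 78}, {76, 77, 78}; each meets A ∖ {78}, so x IS a limit point.
Collecting: A' = {78}.


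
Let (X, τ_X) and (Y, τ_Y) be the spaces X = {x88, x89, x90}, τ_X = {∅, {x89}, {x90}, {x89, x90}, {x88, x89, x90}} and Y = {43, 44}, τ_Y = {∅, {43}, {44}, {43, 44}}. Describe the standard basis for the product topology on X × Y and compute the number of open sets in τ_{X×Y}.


Basis B = {∅ × ∅, {x89} × {43}, {x89} × {44}, {x90} × {43}, {x90} × {44}, {x89} × {43, 44}, {x89, x90} × {43}, {x89, x90} × {44}, {x90} × {43, 44}, {x88, x89, x90} × {43}, {x88, x89, x90} × {44}, {x89, x90} × {43, 44}, {x88, x89, x90} × {43, 44}}; |τ_{X×Y}| = 25.

Enumerate products U × V with U ∈ τ_X, V ∈ τ_Y (deduplicated):
  ∅ × ∅ = {} (∅)
  {x89} × {43} = {(x89,43)}
  {x89} × {44} = {(x89,44)}
  {x90} × {43} = {(x90,43)}
  {x90} × {44} = {(x90,44)}
  {x89} × {43, 44} = {(x89,43), (x89,44)}
  {x89, x90} × {43} = {(x89,43), (x90,43)}
  {x89, x90} × {44} = {(x89,44), (x90,44)}
  {x90} × {43, 44} = {(x90,43), (x90,44)}
  {x88, x89, x90} × {43} = {(x88,43), (x89,43), (x90,43)}
  {x88, x89, x90} × {44} = {(x88,44), (x89,44), (x90,44)}
  {x89, x90} × {43, 44} = {(x89,43), (x89,44), (x90,43), (x90,44)}
  {x88, x89, x90} × {43, 44} = {(x88,43), (x88,44), (x89,43), (x89,44), (x90,43), (x90,44)}
These 13 distinct sets form the basis B.
Close under arbitrary unions to get τ_{X×Y}; counting gives |τ_{X×Y}| = 25.


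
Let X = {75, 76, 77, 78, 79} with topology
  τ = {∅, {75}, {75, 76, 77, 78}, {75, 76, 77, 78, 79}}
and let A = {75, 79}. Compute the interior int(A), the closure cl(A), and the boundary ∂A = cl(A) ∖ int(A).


int(A) = {75}, cl(A) = {75, 76, 77, 78, 79}, ∂A = {76, 77, 78, 79}.

Closed sets in (X, τ) are complements of opens:
  closed(X, τ) = {∅, {79}, {76, 77, 78, 79}, {75, 76, 77, 78, 79}}.
int(A) = ⋃ {U ∈ τ : U ⊆ A}. Opens contained in A: ∅, {75}.
Taking the union of these: int(A) = {75}.
cl(A) = ⋂ {C closed : A ⊆ C}. Closed sets containing A: {75, 76, 77, 78, 79}.
Intersecting these: cl(A) = {75, 76, 77, 78, 79}.
∂A = cl(A) ∖ int(A) = {75, 76, 77, 78, 79} ∖ {75} = {76, 77, 78, 79}.


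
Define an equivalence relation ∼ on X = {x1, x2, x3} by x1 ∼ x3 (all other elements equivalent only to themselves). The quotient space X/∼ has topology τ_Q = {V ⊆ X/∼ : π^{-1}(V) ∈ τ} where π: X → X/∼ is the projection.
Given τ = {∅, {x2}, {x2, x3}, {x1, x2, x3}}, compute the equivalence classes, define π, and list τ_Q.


X/∼ = {[x1=x3], [x2]}; |τ_Q| = 3.

Equivalence classes: [x1=x3], [x2].
Quotient map π: X → X/∼ sends x1 ↦ [x1=x3], x2 ↦ [x2], x3 ↦ [x1=x3].
For each subset V ⊆ X/∼, compute π^{-1}(V) ⊆ X and check whether π^{-1}(V) ∈ τ. V is open in τ_Q iff π^{-1}(V) ∈ τ.
  V = {}: π^{-1}(V) = ∅ ∈ τ ✓.
  V = {[x1=x3]}: π^{-1}(V) = {x1, x3} ∉ τ ✗.
  V = {[x2]}: π^{-1}(V) = {x2} ∈ τ ✓.
  V = {[x1=x3], [x2]}: π^{-1}(V) = {x1, x2, x3} ∈ τ ✓.
Open sets in the quotient: τ_Q = {{}, {[x2]}, {[x1=x3], [x2]}} (3 elements).


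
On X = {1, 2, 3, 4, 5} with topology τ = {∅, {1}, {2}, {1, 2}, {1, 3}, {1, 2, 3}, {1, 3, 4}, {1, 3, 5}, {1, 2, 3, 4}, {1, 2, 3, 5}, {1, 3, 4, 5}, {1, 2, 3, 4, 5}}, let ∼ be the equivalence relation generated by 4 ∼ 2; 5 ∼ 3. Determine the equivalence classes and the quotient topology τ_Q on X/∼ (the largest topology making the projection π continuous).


X/∼ = {[1], [2=4], [3=5]}; |τ_Q| = 4.

Equivalence classes: [1], [2=4], [3=5].
Quotient map π: X → X/∼ sends 1 ↦ [1], 2 ↦ [2=4], 3 ↦ [3=5], 4 ↦ [2=4], 5 ↦ [3=5].
For each subset V ⊆ X/∼, compute π^{-1}(V) ⊆ X and check whether π^{-1}(V) ∈ τ. V is open in τ_Q iff π^{-1}(V) ∈ τ.
  V = {}: π^{-1}(V) = ∅ ∈ τ ✓.
  V = {[1]}: π^{-1}(V) = {1} ∈ τ ✓.
  V = {[2=4]}: π^{-1}(V) = {2, 4} ∉ τ ✗.
  V = {[1], [2=4]}: π^{-1}(V) = {1, 2, 4} ∉ τ ✗.
  V = {[3=5]}: π^{-1}(V) = {3, 5} ∉ τ ✗.
  V = {[1], [3=5]}: π^{-1}(V) = {1, 3, 5} ∈ τ ✓.
  V = {[2=4], [3=5]}: π^{-1}(V) = {2, 3, 4, 5} ∉ τ ✗.
  V = {[1], [2=4], [3=5]}: π^{-1}(V) = {1, 2, 3, 4, 5} ∈ τ ✓.
Open sets in the quotient: τ_Q = {{}, {[1]}, {[1], [3=5]}, {[1], [2=4], [3=5]}} (4 elements).


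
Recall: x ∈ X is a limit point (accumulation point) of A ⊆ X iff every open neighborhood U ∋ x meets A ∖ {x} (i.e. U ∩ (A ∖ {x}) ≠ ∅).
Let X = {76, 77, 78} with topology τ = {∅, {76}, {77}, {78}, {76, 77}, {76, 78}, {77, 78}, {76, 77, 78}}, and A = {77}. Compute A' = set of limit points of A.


A' = ∅

For each x ∈ X, list the open sets U ∈ τ with x ∈ U, then check whether U ∩ (A ∖ {x}) ≠ ∅ for every such U.
  x = 76: open {76} ∋ x has {76} ∩ (A ∖ {76}) = ∅, so x is NOT a limit point.
  x = 77: open {77} ∋ x has {77} ∩ (A ∖ {77}) = ∅, so x is NOT a limit point.
  x = 78: open {78} ∋ x has {78} ∩ (A ∖ {78}) = ∅, so x is NOT a limit point.
Collecting: A' = ∅.


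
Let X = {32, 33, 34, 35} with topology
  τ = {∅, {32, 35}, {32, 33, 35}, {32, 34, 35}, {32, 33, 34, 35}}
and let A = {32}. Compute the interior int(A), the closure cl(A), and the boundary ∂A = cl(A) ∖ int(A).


int(A) = ∅, cl(A) = {32, 33, 34, 35}, ∂A = {32, 33, 34, 35}.

Closed sets in (X, τ) are complements of opens:
  closed(X, τ) = {∅, {33}, {34}, {33, 34}, {32, 33, 34, 35}}.
int(A) = ⋃ {U ∈ τ : U ⊆ A}. Opens contained in A: ∅.
Taking the union of these: int(A) = ∅.
cl(A) = ⋂ {C closed : A ⊆ C}. Closed sets containing A: {32, 33, 34, 35}.
Intersecting these: cl(A) = {32, 33, 34, 35}.
∂A = cl(A) ∖ int(A) = {32, 33, 34, 35} ∖ ∅ = {32, 33, 34, 35}.


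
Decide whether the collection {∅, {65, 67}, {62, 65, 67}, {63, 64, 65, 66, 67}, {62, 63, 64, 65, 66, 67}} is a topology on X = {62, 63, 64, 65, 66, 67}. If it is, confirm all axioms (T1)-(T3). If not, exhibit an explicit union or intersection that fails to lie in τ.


τ IS a topology on X.

Axiom (T1): ∅ ∈ τ? Yes; X ∈ τ? Yes.
Axiom (T2/T3): check pairwise unions and intersections of members of τ.
All pairwise intersections and unions checked — each lies in τ. Therefore τ satisfies (T1), (T2), (T3): it IS a topology on X.


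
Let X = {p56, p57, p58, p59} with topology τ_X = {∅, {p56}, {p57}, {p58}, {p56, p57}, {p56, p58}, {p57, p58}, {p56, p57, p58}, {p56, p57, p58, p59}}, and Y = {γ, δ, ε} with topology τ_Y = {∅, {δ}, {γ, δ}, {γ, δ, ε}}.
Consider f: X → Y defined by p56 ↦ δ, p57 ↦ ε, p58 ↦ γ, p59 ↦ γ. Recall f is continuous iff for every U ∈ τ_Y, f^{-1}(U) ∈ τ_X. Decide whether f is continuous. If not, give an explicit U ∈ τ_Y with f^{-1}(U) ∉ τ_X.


f is NOT continuous.

Compute f^{-1}(U) for each U ∈ τ_Y:
  U = ∅: f^{-1}(U) = ∅ ∈ τ_X ✓.
  U = {δ}: f^{-1}(U) = {p56} ∈ τ_X ✓.
  U = {γ, δ}: f^{-1}(U) = {p56, p58, p59} ∉ τ_X ✗.
  U = {γ, δ, ε}: f^{-1}(U) = {p56, p57, p58, p59} ∈ τ_X ✓.
Found U = {γ, δ} with f^{-1}(U) = {p56, p58, p59} not in τ_X. Therefore f is NOT continuous.


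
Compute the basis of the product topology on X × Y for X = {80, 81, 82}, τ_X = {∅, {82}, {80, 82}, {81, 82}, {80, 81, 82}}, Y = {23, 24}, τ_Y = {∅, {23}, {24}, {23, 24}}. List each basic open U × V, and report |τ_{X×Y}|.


Basis B = {∅ × ∅, {82} × {23}, {82} × {24}, {80, 82} × {23}, {80, 82} × {24}, {81, 82} × {23}, {81, 82} × {24}, {82} × {23, 24}, {80, 81, 82} × {23}, {80, 81, 82} × {24}, {80, 82} × {23, 24}, {81, 82} × {23, 24}, {80, 81, 82} × {23, 24}}; |τ_{X×Y}| = 25.

Enumerate products U × V with U ∈ τ_X, V ∈ τ_Y (deduplicated):
  ∅ × ∅ = {} (∅)
  {82} × {23} = {(82,23)}
  {82} × {24} = {(82,24)}
  {80, 82} × {23} = {(80,23), (82,23)}
  {80, 82} × {24} = {(80,24), (82,24)}
  {81, 82} × {23} = {(81,23), (82,23)}
  {81, 82} × {24} = {(81,24), (82,24)}
  {82} × {23, 24} = {(82,23), (82,24)}
  {80, 81, 82} × {23} = {(80,23), (81,23), (82,23)}
  {80, 81, 82} × {24} = {(80,24), (81,24), (82,24)}
  {80, 82} × {23, 24} = {(80,23), (80,24), (82,23), (82,24)}
  {81, 82} × {23, 24} = {(81,23), (81,24), (82,23), (82,24)}
  {80, 81, 82} × {23, 24} = {(80,23), (80,24), (81,23), (81,24), (82,23), (82,24)}
These 13 distinct sets form the basis B.
Close under arbitrary unions to get τ_{X×Y}; counting gives |τ_{X×Y}| = 25.


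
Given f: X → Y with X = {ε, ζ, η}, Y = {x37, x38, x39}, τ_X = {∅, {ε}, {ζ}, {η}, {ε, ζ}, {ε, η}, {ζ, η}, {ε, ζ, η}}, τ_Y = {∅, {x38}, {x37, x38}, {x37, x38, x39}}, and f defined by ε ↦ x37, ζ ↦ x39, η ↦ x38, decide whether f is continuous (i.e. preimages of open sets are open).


f IS continuous.

Compute f^{-1}(U) for each U ∈ τ_Y:
  U = ∅: f^{-1}(U) = ∅ ∈ τ_X ✓.
  U = {x38}: f^{-1}(U) = {η} ∈ τ_X ✓.
  U = {x37, x38}: f^{-1}(U) = {ε, η} ∈ τ_X ✓.
  U = {x37, x38, x39}: f^{-1}(U) = {ε, ζ, η} ∈ τ_X ✓.
Every preimage lies in τ_X, so f IS continuous.


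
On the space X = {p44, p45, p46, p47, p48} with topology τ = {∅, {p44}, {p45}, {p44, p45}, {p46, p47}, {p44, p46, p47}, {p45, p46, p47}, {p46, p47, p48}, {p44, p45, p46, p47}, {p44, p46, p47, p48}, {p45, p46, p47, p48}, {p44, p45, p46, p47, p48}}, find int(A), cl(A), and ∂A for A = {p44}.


int(A) = {p44}, cl(A) = {p44}, ∂A = ∅.

Closed sets in (X, τ) are complements of opens:
  closed(X, τ) = {∅, {p44}, {p45}, {p48}, {p44, p45}, {p44, p48}, {p45, p48}, {p44, p45, p48}, {p46, p47, p48}, {p44, p46, p47, p48}, {p45, p46, p47, p48}, {p44, p45, p46, p47, p48}}.
int(A) = ⋃ {U ∈ τ : U ⊆ A}. Opens contained in A: ∅, {p44}.
Taking the union of these: int(A) = {p44}.
cl(A) = ⋂ {C closed : A ⊆ C}. Closed sets containing A: {p44}, {p44, p45}, {p44, p48}, {p44, p45, p48}, {p44, p46, p47, p48}, {p44, p45, p46, p47, p48}.
Intersecting these: cl(A) = {p44}.
∂A = cl(A) ∖ int(A) = {p44} ∖ {p44} = ∅.


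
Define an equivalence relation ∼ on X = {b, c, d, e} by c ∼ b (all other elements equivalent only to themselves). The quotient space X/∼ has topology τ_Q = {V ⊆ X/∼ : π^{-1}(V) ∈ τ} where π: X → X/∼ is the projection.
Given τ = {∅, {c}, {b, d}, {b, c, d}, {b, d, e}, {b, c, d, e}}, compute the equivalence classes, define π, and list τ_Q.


X/∼ = {[b=c], [d], [e]}; |τ_Q| = 3.

Equivalence classes: [b=c], [d], [e].
Quotient map π: X → X/∼ sends b ↦ [b=c], c ↦ [b=c], d ↦ [d], e ↦ [e].
For each subset V ⊆ X/∼, compute π^{-1}(V) ⊆ X and check whether π^{-1}(V) ∈ τ. V is open in τ_Q iff π^{-1}(V) ∈ τ.
  V = {}: π^{-1}(V) = ∅ ∈ τ ✓.
  V = {[b=c]}: π^{-1}(V) = {b, c} ∉ τ ✗.
  V = {[d]}: π^{-1}(V) = {d} ∉ τ ✗.
  V = {[b=c], [d]}: π^{-1}(V) = {b, c, d} ∈ τ ✓.
  V = {[e]}: π^{-1}(V) = {e} ∉ τ ✗.
  V = {[b=c], [e]}: π^{-1}(V) = {b, c, e} ∉ τ ✗.
  V = {[d], [e]}: π^{-1}(V) = {d, e} ∉ τ ✗.
  V = {[b=c], [d], [e]}: π^{-1}(V) = {b, c, d, e} ∈ τ ✓.
Open sets in the quotient: τ_Q = {{}, {[b=c], [d]}, {[b=c], [d], [e]}} (3 elements).


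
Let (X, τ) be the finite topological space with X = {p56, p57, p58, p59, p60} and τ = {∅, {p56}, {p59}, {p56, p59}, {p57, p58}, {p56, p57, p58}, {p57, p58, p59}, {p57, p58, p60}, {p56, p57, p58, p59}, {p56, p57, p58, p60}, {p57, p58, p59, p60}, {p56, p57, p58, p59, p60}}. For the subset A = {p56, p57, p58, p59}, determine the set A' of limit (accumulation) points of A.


A' = {p57, p58, p60}

For each x ∈ X, list the open sets U ∈ τ with x ∈ U, then check whether U ∩ (A ∖ {x}) ≠ ∅ for every such U.
  x = p56: open {p56} ∋ x has {p56} ∩ (A ∖ {p56}) = ∅, so x is NOT a limit point.
  x = p57: opens ∋ x are {p57, p58}, {p56, p57, p58}, {p57, p58, p59}, {p57, p58, p60}, {p56, p57, p58, p59}, {p56, p57, p58, p60}, {p57, p58, p59, p60}, {p56, p57, p58, p59, p60}; each meets A ∖ {p57}, so x IS a limit point.
  x = p58: opens ∋ x are {p57, p58}, {p56, p57, p58}, {p57, p58, p59}, {p57, p58, p60}, {p56, p57, p58, p59}, {p56, p57, p58, p60}, {p57, p58, p59, p60}, {p56, p57, p58, p59, p60}; each meets A ∖ {p58}, so x IS a limit point.
  x = p59: open {p59} ∋ x has {p59} ∩ (A ∖ {p59}) = ∅, so x is NOT a limit point.
  x = p60: opens ∋ x are {p57, p58, p60}, {p56, p57, p58, p60}, {p57, p58, p59, p60}, {p56, p57, p58, p59, p60}; each meets A ∖ {p60}, so x IS a limit point.
Collecting: A' = {p57, p58, p60}.


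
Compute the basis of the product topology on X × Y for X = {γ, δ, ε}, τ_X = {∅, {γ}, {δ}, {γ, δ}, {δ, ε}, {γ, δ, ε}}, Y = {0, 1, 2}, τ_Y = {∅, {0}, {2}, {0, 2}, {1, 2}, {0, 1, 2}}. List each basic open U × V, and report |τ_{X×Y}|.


Basis B = {∅ × ∅, {γ} × {0}, {γ} × {2}, {δ} × {0}, {δ} × {2}, {γ} × {0, 2}, {γ, δ} × {0}, {γ} × {1, 2}, {γ, δ} × {2}, {δ} × {0, 2}, {δ, ε} × {0}, {δ} × {1, 2}, {δ, ε} × {2}, {γ} × {0, 1, 2}, {γ, δ, ε} × {0}, {γ, δ, ε} × {2}, {δ} × {0, 1, 2}, {γ, δ} × {0, 2}, {γ, δ} × {1, 2}, {δ, ε} × {0, 2}, {δ, ε} × {1, 2}, {γ, δ} × {0, 1, 2}, {γ, δ, ε} × {0, 2}, {γ, δ, ε} × {1, 2}, {δ, ε} × {0, 1, 2}, {γ, δ, ε} × {0, 1, 2}}; |τ_{X×Y}| = 108.

Enumerate products U × V with U ∈ τ_X, V ∈ τ_Y (deduplicated):
  ∅ × ∅ = {} (∅)
  {γ} × {0} = {(γ,0)}
  {γ} × {2} = {(γ,2)}
  {δ} × {0} = {(δ,0)}
  {δ} × {2} = {(δ,2)}
  {γ} × {0, 2} = {(γ,0), (γ,2)}
  {γ, δ} × {0} = {(γ,0), (δ,0)}
  {γ} × {1, 2} = {(γ,1), (γ,2)}
  {γ, δ} × {2} = {(γ,2), (δ,2)}
  {δ} × {0, 2} = {(δ,0), (δ,2)}
  {δ, ε} × {0} = {(δ,0), (ε,0)}
  {δ} × {1, 2} = {(δ,1), (δ,2)}
  {δ, ε} × {2} = {(δ,2), (ε,2)}
  {γ} × {0, 1, 2} = {(γ,0), (γ,1), (γ,2)}
  {γ, δ, ε} × {0} = {(γ,0), (δ,0), (ε,0)}
  {γ, δ, ε} × {2} = {(γ,2), (δ,2), (ε,2)}
  {δ} × {0, 1, 2} = {(δ,0), (δ,1), (δ,2)}
  {γ, δ} × {0, 2} = {(γ,0), (γ,2), (δ,0), (δ,2)}
  {γ, δ} × {1, 2} = {(γ,1), (γ,2), (δ,1), (δ,2)}
  {δ, ε} × {0, 2} = {(δ,0), (δ,2), (ε,0), (ε,2)}
  {δ, ε} × {1, 2} = {(δ,1), (δ,2), (ε,1), (ε,2)}
  {γ, δ} × {0, 1, 2} = {(γ,0), (γ,1), (γ,2), (δ,0), (δ,1), (δ,2)}
  {γ, δ, ε} × {0, 2} = {(γ,0), (γ,2), (δ,0), (δ,2), (ε,0), (ε,2)}
  {γ, δ, ε} × {1, 2} = {(γ,1), (γ,2), (δ,1), (δ,2), (ε,1), (ε,2)}
  {δ, ε} × {0, 1, 2} = {(δ,0), (δ,1), (δ,2), (ε,0), (ε,1), (ε,2)}
  {γ, δ, ε} × {0, 1, 2} = {(γ,0), (γ,1), (γ,2), (δ,0), (δ,1), (δ,2), (ε,0), (ε,1), (ε,2)}
These 26 distinct sets form the basis B.
Close under arbitrary unions to get τ_{X×Y}; counting gives |τ_{X×Y}| = 108.


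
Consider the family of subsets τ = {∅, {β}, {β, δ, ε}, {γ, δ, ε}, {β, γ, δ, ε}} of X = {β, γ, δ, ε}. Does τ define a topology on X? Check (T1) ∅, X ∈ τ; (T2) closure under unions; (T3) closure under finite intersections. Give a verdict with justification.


τ is NOT a topology on X.

Axiom (T1): ∅ ∈ τ? Yes; X ∈ τ? Yes.
Axiom (T2/T3): check pairwise unions and intersections of members of τ.
Counterexample for (T3): {β, δ, ε} ∩ {γ, δ, ε} = {δ, ε} ∉ τ. Therefore τ is NOT a topology.


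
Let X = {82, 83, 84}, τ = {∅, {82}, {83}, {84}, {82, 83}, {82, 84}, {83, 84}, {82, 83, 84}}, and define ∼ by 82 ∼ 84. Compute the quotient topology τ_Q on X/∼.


X/∼ = {[82=84], [83]}; |τ_Q| = 4.

Equivalence classes: [82=84], [83].
Quotient map π: X → X/∼ sends 82 ↦ [82=84], 83 ↦ [83], 84 ↦ [82=84].
For each subset V ⊆ X/∼, compute π^{-1}(V) ⊆ X and check whether π^{-1}(V) ∈ τ. V is open in τ_Q iff π^{-1}(V) ∈ τ.
  V = {}: π^{-1}(V) = ∅ ∈ τ ✓.
  V = {[82=84]}: π^{-1}(V) = {82, 84} ∈ τ ✓.
  V = {[83]}: π^{-1}(V) = {83} ∈ τ ✓.
  V = {[82=84], [83]}: π^{-1}(V) = {82, 83, 84} ∈ τ ✓.
Open sets in the quotient: τ_Q = {{}, {[82=84]}, {[83]}, {[82=84], [83]}} (4 elements).


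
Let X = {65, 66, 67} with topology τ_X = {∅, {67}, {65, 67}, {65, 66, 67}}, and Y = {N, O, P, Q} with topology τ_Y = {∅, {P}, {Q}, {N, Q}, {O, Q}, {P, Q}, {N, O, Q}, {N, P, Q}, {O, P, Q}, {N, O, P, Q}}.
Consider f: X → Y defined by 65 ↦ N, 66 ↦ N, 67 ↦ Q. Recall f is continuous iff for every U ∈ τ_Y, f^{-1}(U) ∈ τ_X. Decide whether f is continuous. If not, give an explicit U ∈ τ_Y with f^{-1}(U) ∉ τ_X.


f IS continuous.

Compute f^{-1}(U) for each U ∈ τ_Y:
  U = ∅: f^{-1}(U) = ∅ ∈ τ_X ✓.
  U = {P}: f^{-1}(U) = ∅ ∈ τ_X ✓.
  U = {Q}: f^{-1}(U) = {67} ∈ τ_X ✓.
  U = {N, Q}: f^{-1}(U) = {65, 66, 67} ∈ τ_X ✓.
  U = {O, Q}: f^{-1}(U) = {67} ∈ τ_X ✓.
  U = {P, Q}: f^{-1}(U) = {67} ∈ τ_X ✓.
  U = {N, O, Q}: f^{-1}(U) = {65, 66, 67} ∈ τ_X ✓.
  U = {N, P, Q}: f^{-1}(U) = {65, 66, 67} ∈ τ_X ✓.
  U = {O, P, Q}: f^{-1}(U) = {67} ∈ τ_X ✓.
  U = {N, O, P, Q}: f^{-1}(U) = {65, 66, 67} ∈ τ_X ✓.
Every preimage lies in τ_X, so f IS continuous.


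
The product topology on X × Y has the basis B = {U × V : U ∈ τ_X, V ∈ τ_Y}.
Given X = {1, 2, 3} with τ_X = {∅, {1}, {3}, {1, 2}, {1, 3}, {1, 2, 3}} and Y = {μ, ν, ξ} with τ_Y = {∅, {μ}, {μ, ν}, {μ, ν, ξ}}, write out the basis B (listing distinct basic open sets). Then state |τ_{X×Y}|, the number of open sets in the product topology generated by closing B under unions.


Basis B = {∅ × ∅, {1} × {μ}, {3} × {μ}, {1} × {μ, ν}, {1, 2} × {μ}, {1, 3} × {μ}, {3} × {μ, ν}, {1} × {μ, ν, ξ}, {1, 2, 3} × {μ}, {3} × {μ, ν, ξ}, {1, 2} × {μ, ν}, {1, 3} × {μ, ν}, {1, 2} × {μ, ν, ξ}, {1, 3} × {μ, ν, ξ}, {1, 2, 3} × {μ, ν}, {1, 2, 3} × {μ, ν, ξ}}; |τ_{X×Y}| = 40.

Enumerate products U × V with U ∈ τ_X, V ∈ τ_Y (deduplicated):
  ∅ × ∅ = {} (∅)
  {1} × {μ} = {(1,μ)}
  {3} × {μ} = {(3,μ)}
  {1} × {μ, ν} = {(1,μ), (1,ν)}
  {1, 2} × {μ} = {(1,μ), (2,μ)}
  {1, 3} × {μ} = {(1,μ), (3,μ)}
  {3} × {μ, ν} = {(3,μ), (3,ν)}
  {1} × {μ, ν, ξ} = {(1,μ), (1,ν), (1,ξ)}
  {1, 2, 3} × {μ} = {(1,μ), (2,μ), (3,μ)}
  {3} × {μ, ν, ξ} = {(3,μ), (3,ν), (3,ξ)}
  {1, 2} × {μ, ν} = {(1,μ), (1,ν), (2,μ), (2,ν)}
  {1, 3} × {μ, ν} = {(1,μ), (1,ν), (3,μ), (3,ν)}
  {1, 2} × {μ, ν, ξ} = {(1,μ), (1,ν), (1,ξ), (2,μ), (2,ν), (2,ξ)}
  {1, 3} × {μ, ν, ξ} = {(1,μ), (1,ν), (1,ξ), (3,μ), (3,ν), (3,ξ)}
  {1, 2, 3} × {μ, ν} = {(1,μ), (1,ν), (2,μ), (2,ν), (3,μ), (3,ν)}
  {1, 2, 3} × {μ, ν, ξ} = {(1,μ), (1,ν), (1,ξ), (2,μ), (2,ν), (2,ξ), (3,μ), (3,ν), (3,ξ)}
These 16 distinct sets form the basis B.
Close under arbitrary unions to get τ_{X×Y}; counting gives |τ_{X×Y}| = 40.


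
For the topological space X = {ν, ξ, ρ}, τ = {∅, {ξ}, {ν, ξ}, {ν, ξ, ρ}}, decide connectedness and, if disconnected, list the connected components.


(X, τ) is connected.

Find clopen sets (U ∈ τ with X ∖ U ∈ τ):
  U = ∅, X ∖ U = {ν, ξ, ρ} — both open, so U is clopen.
  U = {ν, ξ, ρ}, X ∖ U = ∅ — both open, so U is clopen.
Only trivial clopens (∅ and X) exist, so (X, τ) is connected.
Compute connected components by grouping points that agree on all clopens:
  component: {ν, ξ, ρ}


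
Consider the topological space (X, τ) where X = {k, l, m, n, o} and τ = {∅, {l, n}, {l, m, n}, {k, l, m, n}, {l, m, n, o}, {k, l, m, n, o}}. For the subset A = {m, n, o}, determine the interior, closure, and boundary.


int(A) = ∅, cl(A) = {k, l, m, n, o}, ∂A = {k, l, m, n, o}.

Closed sets in (X, τ) are complements of opens:
  closed(X, τ) = {∅, {k}, {o}, {k, o}, {k, m, o}, {k, l, m, n, o}}.
int(A) = ⋃ {U ∈ τ : U ⊆ A}. Opens contained in A: ∅.
Taking the union of these: int(A) = ∅.
cl(A) = ⋂ {C closed : A ⊆ C}. Closed sets containing A: {k, l, m, n, o}.
Intersecting these: cl(A) = {k, l, m, n, o}.
∂A = cl(A) ∖ int(A) = {k, l, m, n, o} ∖ ∅ = {k, l, m, n, o}.


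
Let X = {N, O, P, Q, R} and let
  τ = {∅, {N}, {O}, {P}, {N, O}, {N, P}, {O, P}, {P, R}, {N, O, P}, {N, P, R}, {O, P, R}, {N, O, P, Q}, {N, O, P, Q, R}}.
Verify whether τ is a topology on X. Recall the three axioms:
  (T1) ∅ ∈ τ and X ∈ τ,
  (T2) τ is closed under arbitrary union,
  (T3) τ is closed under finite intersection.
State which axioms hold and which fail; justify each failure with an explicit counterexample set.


τ is NOT a topology on X.

Axiom (T1): ∅ ∈ τ? Yes; X ∈ τ? Yes.
Axiom (T2/T3): check pairwise unions and intersections of members of τ.
Counterexample for (T2): {N} ∪ {O, P, R} = {N, O, P, R} ∉ τ. Therefore τ is NOT a topology.


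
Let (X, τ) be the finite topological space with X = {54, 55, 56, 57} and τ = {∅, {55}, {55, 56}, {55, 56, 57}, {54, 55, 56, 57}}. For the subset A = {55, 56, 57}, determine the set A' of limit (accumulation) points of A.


A' = {54, 56, 57}

For each x ∈ X, list the open sets U ∈ τ with x ∈ U, then check whether U ∩ (A ∖ {x}) ≠ ∅ for every such U.
  x = 54: opens ∋ x are {54, 55, 56, 57}; each meets A ∖ {54}, so x IS a limit point.
  x = 55: open {55} ∋ x has {55} ∩ (A ∖ {55}) = ∅, so x is NOT a limit point.
  x = 56: opens ∋ x are {55, 56}, {55, 56, 57}, {54, 55, 56, 57}; each meets A ∖ {56}, so x IS a limit point.
  x = 57: opens ∋ x are {55, 56, 57}, {54, 55, 56, 57}; each meets A ∖ {57}, so x IS a limit point.
Collecting: A' = {54, 56, 57}.
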